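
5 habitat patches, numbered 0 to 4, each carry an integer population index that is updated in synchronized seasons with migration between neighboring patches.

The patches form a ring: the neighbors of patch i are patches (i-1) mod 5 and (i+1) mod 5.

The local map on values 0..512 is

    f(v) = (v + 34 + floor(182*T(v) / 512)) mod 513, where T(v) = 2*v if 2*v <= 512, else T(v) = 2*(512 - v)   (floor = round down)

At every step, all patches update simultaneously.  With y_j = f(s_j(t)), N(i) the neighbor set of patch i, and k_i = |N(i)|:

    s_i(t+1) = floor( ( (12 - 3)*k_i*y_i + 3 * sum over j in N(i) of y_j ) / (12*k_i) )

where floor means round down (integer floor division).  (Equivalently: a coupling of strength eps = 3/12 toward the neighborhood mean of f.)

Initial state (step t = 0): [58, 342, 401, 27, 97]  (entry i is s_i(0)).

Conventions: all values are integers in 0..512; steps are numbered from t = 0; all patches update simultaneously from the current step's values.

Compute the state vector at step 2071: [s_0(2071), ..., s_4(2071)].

Answer: [427, 131, 369, 131, 427]
Key observation: The state at step 31, [427, 131, 369, 131, 427], reappears at step 35: the system is in a cycle of period 4 from step 31 on.  Therefore the state at step 2071 equals the state at step 31 + ((2071 - 31) mod 4) = 31, which is [427, 131, 369, 131, 427].

Derivation:
t=0: [58, 342, 401, 27, 97]
t=1: [186, 388, 72, 84, 175]
t=2: [369, 446, 203, 194, 315]
t=3: [440, 120, 333, 382, 475]
t=4: [41, 242, 463, 445, 81]
t=5: [155, 351, 71, 33, 143]
t=6: [321, 431, 189, 121, 257]
t=7: [427, 112, 299, 284, 445]
t=8: [35, 230, 451, 422, 70]
t=9: [142, 333, 65, 25, 127]
t=10: [300, 423, 180, 106, 232]
t=11: [417, 108, 283, 257, 409]
t=12: [31, 224, 445, 414, 61]
t=13: [134, 325, 62, 21, 114]
t=14: [287, 418, 175, 97, 213]
t=15: [410, 105, 275, 240, 383]
t=16: [92, 219, 439, 456, 436]
t=17: [195, 331, 61, 14, 34]
t=18: [348, 432, 172, 71, 122]
t=19: [404, 110, 266, 187, 263]
t=20: [87, 225, 427, 383, 399]
t=21: [188, 337, 121, 382, 86]
t=22: [350, 445, 306, 433, 243]
t=23: [432, 132, 367, 124, 400]
t=24: [39, 258, 441, 247, 31]
t=25: [144, 368, 125, 354, 134]
t=26: [305, 443, 310, 438, 294]
t=27: [426, 131, 368, 129, 423]
t=28: [39, 257, 442, 254, 38]
t=29: [146, 368, 126, 364, 145]
t=30: [310, 444, 312, 443, 309]
t=31: [427, 131, 369, 131, 427]
t=32: [39, 257, 442, 257, 39]
t=33: [146, 368, 127, 368, 146]
t=34: [310, 444, 314, 444, 310]
t=35: [427, 131, 369, 131, 427]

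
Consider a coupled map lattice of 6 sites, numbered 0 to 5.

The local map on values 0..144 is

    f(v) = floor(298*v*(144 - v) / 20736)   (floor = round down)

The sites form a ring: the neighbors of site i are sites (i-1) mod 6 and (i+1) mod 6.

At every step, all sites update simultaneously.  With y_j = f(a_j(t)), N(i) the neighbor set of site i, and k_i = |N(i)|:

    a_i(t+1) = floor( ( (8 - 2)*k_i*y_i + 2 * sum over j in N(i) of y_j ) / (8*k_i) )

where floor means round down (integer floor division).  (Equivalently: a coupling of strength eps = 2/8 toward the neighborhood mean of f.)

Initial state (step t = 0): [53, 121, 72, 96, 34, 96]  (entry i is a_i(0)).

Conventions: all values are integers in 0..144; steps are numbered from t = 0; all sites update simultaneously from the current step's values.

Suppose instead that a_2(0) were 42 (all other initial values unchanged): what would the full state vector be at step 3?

Simulating step by step:
t=0: [53, 121, 42, 96, 34, 96]
t=1: [64, 45, 58, 63, 56, 64]
t=2: [71, 66, 70, 72, 70, 72]
t=3: [73, 73, 73, 74, 74, 74]

Answer: [73, 73, 73, 74, 74, 74]
Key observation: This trace re-runs the system from the modified initial state.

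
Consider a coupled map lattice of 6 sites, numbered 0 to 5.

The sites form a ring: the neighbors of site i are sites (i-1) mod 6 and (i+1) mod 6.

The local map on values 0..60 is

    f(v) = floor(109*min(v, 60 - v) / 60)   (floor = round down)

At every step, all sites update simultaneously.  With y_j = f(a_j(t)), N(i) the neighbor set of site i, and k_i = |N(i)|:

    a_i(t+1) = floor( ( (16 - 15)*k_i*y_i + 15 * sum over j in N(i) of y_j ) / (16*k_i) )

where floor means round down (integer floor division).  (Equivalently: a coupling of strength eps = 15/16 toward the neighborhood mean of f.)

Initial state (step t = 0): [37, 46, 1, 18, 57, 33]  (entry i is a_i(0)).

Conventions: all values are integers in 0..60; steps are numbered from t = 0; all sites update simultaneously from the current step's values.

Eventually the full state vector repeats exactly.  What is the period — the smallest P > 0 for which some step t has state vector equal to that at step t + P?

Answer: 4
Key observation: The state at step 14, [41, 41, 41, 41, 41, 41], reappears at step 18 — and no state repeats earlier — so the cycle the system enters has period 4.

Derivation:
t=0: [37, 46, 1, 18, 57, 33]
t=1: [37, 21, 26, 4, 38, 24]
t=2: [40, 43, 24, 40, 25, 40]
t=3: [33, 38, 33, 43, 36, 40]
t=4: [38, 48, 35, 45, 33, 45]
t=5: [24, 40, 25, 45, 28, 42]
t=6: [34, 43, 32, 46, 30, 45]
t=7: [29, 47, 28, 50, 27, 49]
t=8: [22, 49, 22, 47, 20, 48]
t=9: [21, 37, 22, 36, 22, 36]
t=10: [41, 38, 41, 39, 42, 38]
t=11: [38, 34, 38, 33, 38, 33]
t=12: [47, 39, 47, 39, 48, 39]
t=13: [37, 23, 37, 23, 36, 23]
t=14: [41, 41, 41, 41, 41, 41]
t=15: [34, 34, 34, 34, 34, 34]
t=16: [47, 47, 47, 47, 47, 47]
t=17: [23, 23, 23, 23, 23, 23]
t=18: [41, 41, 41, 41, 41, 41]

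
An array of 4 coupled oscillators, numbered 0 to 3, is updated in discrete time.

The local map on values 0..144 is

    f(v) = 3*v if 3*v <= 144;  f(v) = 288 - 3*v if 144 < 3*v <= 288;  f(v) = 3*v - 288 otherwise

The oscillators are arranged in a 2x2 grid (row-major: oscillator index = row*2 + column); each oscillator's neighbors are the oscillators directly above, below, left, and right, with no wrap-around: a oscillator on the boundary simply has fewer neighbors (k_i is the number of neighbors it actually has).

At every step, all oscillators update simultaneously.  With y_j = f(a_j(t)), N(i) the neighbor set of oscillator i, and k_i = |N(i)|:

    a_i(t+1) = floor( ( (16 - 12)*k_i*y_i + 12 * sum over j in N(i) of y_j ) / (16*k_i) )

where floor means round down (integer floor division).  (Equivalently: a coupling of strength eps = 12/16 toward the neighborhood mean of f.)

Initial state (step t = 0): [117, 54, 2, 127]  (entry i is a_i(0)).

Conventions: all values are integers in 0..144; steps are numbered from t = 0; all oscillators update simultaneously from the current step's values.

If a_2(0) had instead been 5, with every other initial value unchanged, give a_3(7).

Answer: a_3(7) = 122
Key observation: This trace re-runs the system from the modified initial state.

Derivation:
t=0: [117, 54, 5, 127]
t=1: [68, 90, 62, 76]
t=2: [66, 58, 79, 60]
t=3: [84, 102, 87, 88]
t=4: [25, 27, 29, 22]
t=5: [81, 73, 74, 79]
t=6: [61, 53, 52, 63]
t=7: [124, 108, 109, 122]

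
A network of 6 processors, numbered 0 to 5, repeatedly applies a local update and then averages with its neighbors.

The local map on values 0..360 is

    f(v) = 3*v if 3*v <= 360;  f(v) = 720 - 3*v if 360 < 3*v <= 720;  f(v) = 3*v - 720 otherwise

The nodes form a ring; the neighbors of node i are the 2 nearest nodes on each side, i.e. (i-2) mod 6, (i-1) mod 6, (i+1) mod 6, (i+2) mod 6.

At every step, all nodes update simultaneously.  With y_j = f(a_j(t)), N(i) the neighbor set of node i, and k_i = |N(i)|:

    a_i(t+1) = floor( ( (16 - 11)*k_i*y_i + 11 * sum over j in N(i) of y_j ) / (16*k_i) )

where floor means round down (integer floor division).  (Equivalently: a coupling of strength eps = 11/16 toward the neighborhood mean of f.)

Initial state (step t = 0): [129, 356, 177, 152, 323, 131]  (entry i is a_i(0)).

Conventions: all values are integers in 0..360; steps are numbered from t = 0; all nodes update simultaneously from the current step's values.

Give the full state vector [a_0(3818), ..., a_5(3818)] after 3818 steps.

Answer: [306, 306, 306, 306, 306, 306]
Key observation: The state at step 11, [198, 198, 198, 198, 198, 198], reappears at step 15: the system is in a cycle of period 4 from step 11 on.  Therefore the state at step 3818 equals the state at step 11 + ((3818 - 11) mod 4) = 14, which is [306, 306, 306, 306, 306, 306].

Derivation:
t=0: [129, 356, 177, 152, 323, 131]
t=1: [295, 300, 264, 273, 269, 307]
t=2: [144, 148, 113, 123, 119, 154]
t=3: [301, 298, 324, 321, 324, 299]
t=4: [204, 201, 225, 222, 225, 201]
t=5: [89, 92, 69, 72, 69, 92]
t=6: [249, 252, 230, 233, 230, 252]
t=7: [31, 30, 28, 29, 28, 30]
t=8: [88, 88, 87, 87, 87, 88]
t=9: [262, 262, 262, 262, 262, 262]
t=10: [66, 66, 66, 66, 66, 66]
t=11: [198, 198, 198, 198, 198, 198]
t=12: [126, 126, 126, 126, 126, 126]
t=13: [342, 342, 342, 342, 342, 342]
t=14: [306, 306, 306, 306, 306, 306]
t=15: [198, 198, 198, 198, 198, 198]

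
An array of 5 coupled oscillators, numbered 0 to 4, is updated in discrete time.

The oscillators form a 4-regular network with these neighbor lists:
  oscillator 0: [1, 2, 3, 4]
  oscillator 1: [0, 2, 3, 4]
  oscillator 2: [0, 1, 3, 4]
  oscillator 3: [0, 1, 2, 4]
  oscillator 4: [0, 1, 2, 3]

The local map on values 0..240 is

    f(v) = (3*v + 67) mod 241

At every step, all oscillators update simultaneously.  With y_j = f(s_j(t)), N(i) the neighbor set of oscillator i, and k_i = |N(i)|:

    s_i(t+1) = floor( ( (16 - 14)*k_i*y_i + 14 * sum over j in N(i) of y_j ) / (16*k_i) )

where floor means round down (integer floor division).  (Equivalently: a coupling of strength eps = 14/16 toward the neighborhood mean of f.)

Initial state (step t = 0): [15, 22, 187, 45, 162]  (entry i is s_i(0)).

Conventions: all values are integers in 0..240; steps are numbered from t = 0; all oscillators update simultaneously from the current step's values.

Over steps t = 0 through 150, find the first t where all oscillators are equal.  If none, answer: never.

Answer: 4
Key observation: Synchronization is absorbing here: once all oscillators are equal they stay equal, and step 4 is the first all-equal step.

Derivation:
t=0: [15, 22, 187, 45, 162]  (not all equal)
t=1: [134, 132, 131, 126, 138]  (not all equal)
t=2: [222, 222, 222, 224, 220]  (not all equal)
t=3: [10, 10, 10, 9, 10]  (not all equal)
t=4: [96, 96, 96, 96, 96]  (all equal)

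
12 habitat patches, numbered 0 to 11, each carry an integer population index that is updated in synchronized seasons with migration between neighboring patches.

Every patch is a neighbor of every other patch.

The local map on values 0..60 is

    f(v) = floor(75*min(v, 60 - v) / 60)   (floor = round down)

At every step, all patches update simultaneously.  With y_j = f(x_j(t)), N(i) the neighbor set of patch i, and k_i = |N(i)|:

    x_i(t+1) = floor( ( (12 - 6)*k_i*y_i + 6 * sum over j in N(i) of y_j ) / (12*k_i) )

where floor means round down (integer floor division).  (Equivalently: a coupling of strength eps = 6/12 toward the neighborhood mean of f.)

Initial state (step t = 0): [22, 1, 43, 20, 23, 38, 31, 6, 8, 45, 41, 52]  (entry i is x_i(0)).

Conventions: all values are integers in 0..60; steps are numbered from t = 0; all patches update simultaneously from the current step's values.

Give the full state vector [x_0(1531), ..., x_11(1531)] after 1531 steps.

Simulating step by step:
t=0: [22, 1, 43, 20, 23, 38, 31, 6, 8, 45, 41, 52]
t=1: [22, 11, 20, 21, 23, 22, 26, 13, 15, 18, 21, 15]
t=2: [24, 18, 24, 24, 25, 24, 27, 19, 20, 22, 24, 20]
t=3: [28, 25, 28, 28, 29, 28, 30, 25, 26, 27, 28, 26]
t=4: [34, 32, 34, 34, 34, 34, 35, 32, 33, 33, 34, 33]
t=5: [32, 33, 32, 32, 32, 32, 31, 33, 32, 32, 32, 32]
t=6: [34, 33, 34, 34, 34, 34, 35, 33, 34, 34, 34, 34]
t=7: [32, 32, 32, 32, 32, 32, 31, 32, 32, 32, 32, 32]
t=8: [35, 35, 35, 35, 35, 35, 35, 35, 35, 35, 35, 35]
t=9: [31, 31, 31, 31, 31, 31, 31, 31, 31, 31, 31, 31]
t=10: [36, 36, 36, 36, 36, 36, 36, 36, 36, 36, 36, 36]
t=11: [30, 30, 30, 30, 30, 30, 30, 30, 30, 30, 30, 30]
t=12: [37, 37, 37, 37, 37, 37, 37, 37, 37, 37, 37, 37]
t=13: [28, 28, 28, 28, 28, 28, 28, 28, 28, 28, 28, 28]
t=14: [35, 35, 35, 35, 35, 35, 35, 35, 35, 35, 35, 35]

Answer: [28, 28, 28, 28, 28, 28, 28, 28, 28, 28, 28, 28]
Key observation: The state at step 8, [35, 35, 35, 35, 35, 35, 35, 35, 35, 35, 35, 35], reappears at step 14: the system is in a cycle of period 6 from step 8 on.  Therefore the state at step 1531 equals the state at step 8 + ((1531 - 8) mod 6) = 13, which is [28, 28, 28, 28, 28, 28, 28, 28, 28, 28, 28, 28].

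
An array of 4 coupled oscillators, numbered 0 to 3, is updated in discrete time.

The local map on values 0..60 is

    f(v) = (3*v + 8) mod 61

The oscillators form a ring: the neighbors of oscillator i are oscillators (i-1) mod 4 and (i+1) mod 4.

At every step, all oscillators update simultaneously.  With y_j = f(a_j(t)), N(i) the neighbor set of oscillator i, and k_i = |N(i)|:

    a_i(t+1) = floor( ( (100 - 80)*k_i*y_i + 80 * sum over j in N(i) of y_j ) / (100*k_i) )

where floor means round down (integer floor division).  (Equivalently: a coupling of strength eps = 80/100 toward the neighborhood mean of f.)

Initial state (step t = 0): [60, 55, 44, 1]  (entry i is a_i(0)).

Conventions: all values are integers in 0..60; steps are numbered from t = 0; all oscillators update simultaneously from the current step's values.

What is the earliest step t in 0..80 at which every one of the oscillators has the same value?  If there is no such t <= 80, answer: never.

Simulating step by step:
t=0: [60, 55, 44, 1]  (not all equal)
t=1: [25, 19, 28, 11]  (not all equal)
t=2: [22, 22, 24, 29]  (not all equal)
t=3: [21, 15, 22, 19]  (not all equal)
t=4: [24, 19, 25, 10]  (not all equal)
t=5: [20, 17, 21, 24]  (not all equal)
t=6: [32, 18, 33, 10]  (not all equal)
t=7: [24, 35, 24, 43]  (not all equal)
t=8: [30, 25, 30, 18]  (not all equal)
t=9: [16, 34, 16, 29]  (not all equal)
t=10: [44, 54, 44, 51]  (not all equal)
t=11: [38, 24, 38, 22]  (not all equal)
t=12: [12, 3, 12, 2]  (not all equal)
t=13: [21, 38, 21, 38]  (not all equal)
t=14: [2, 8, 2, 8]  (not all equal)
t=15: [28, 17, 28, 17]  (not all equal)
t=16: [53, 36, 53, 36]  (not all equal)
t=17: [53, 47, 53, 47]  (not all equal)
t=18: [30, 41, 30, 41]  (not all equal)
t=19: [14, 31, 14, 31]  (not all equal)
t=20: [42, 48, 42, 48]  (not all equal)
t=21: [26, 15, 26, 15]  (not all equal)
t=22: [47, 30, 47, 30]  (not all equal)
t=23: [35, 29, 35, 29]  (not all equal)
t=24: [37, 48, 37, 48]  (not all equal)
t=25: [35, 52, 35, 52]  (not all equal)
t=26: [44, 50, 44, 50]  (not all equal)
t=27: [32, 21, 32, 21]  (not all equal)
t=28: [16, 36, 16, 36]  (not all equal)
t=29: [55, 55, 55, 55]  (all equal)

Answer: 29
Key observation: Synchronization is absorbing here: once all oscillators are equal they stay equal, and step 29 is the first all-equal step.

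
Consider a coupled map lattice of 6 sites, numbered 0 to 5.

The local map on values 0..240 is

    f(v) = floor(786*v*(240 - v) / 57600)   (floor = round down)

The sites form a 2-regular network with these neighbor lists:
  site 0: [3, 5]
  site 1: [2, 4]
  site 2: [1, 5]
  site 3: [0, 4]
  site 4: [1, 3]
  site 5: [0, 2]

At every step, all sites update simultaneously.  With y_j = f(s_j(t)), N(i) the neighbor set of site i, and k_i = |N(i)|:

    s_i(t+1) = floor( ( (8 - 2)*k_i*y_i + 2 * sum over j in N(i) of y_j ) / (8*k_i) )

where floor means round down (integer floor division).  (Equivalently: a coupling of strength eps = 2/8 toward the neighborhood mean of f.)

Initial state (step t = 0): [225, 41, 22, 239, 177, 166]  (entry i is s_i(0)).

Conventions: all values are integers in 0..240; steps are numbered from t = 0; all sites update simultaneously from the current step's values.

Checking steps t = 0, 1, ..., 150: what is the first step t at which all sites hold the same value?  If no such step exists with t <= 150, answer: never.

Simulating step by step:
t=0: [225, 41, 22, 239, 177, 166]  (not all equal)
t=1: [55, 110, 83, 27, 128, 139]  (not all equal)
t=2: [137, 192, 181, 100, 180, 182]  (not all equal)
t=3: [185, 130, 142, 185, 149, 150]  (not all equal)
t=4: [143, 193, 189, 143, 180, 178]  (not all equal)
t=5: [184, 127, 132, 183, 149, 152]  (not all equal)
t=6: [145, 193, 192, 147, 180, 178]  (not all equal)
t=7: [182, 126, 127, 181, 148, 151]  (not all equal)
t=8: [149, 194, 193, 149, 181, 179]  (not all equal)
t=9: [180, 124, 125, 180, 147, 149]  (not all equal)
t=10: [151, 194, 194, 151, 182, 181]  (not all equal)
t=11: [178, 123, 124, 178, 146, 146]  (not all equal)
t=12: [154, 194, 194, 154, 183, 183]  (not all equal)
t=13: [175, 123, 123, 175, 144, 144]  (not all equal)
t=14: [159, 195, 195, 159, 184, 184]  (not all equal)
t=15: [170, 121, 121, 170, 141, 141]  (not all equal)
t=16: [165, 195, 195, 165, 187, 187]  (not all equal)
t=17: [163, 121, 121, 163, 137, 137]  (not all equal)
t=18: [173, 195, 195, 173, 189, 189]  (not all equal)
t=19: [154, 120, 120, 154, 132, 132]  (not all equal)
t=20: [181, 195, 195, 181, 192, 192]  (not all equal)
t=21: [142, 119, 119, 142, 126, 126]  (not all equal)
t=22: [189, 196, 196, 189, 195, 195]  (not all equal)
t=23: [129, 117, 117, 129, 120, 120]  (not all equal)
t=24: [195, 196, 196, 195, 195, 195]  (not all equal)
t=25: [119, 117, 117, 119, 118, 118]  (not all equal)
t=26: [196, 196, 196, 196, 196, 196]  (all equal)

Answer: 26
Key observation: Synchronization is absorbing here: once all sites are equal they stay equal, and step 26 is the first all-equal step.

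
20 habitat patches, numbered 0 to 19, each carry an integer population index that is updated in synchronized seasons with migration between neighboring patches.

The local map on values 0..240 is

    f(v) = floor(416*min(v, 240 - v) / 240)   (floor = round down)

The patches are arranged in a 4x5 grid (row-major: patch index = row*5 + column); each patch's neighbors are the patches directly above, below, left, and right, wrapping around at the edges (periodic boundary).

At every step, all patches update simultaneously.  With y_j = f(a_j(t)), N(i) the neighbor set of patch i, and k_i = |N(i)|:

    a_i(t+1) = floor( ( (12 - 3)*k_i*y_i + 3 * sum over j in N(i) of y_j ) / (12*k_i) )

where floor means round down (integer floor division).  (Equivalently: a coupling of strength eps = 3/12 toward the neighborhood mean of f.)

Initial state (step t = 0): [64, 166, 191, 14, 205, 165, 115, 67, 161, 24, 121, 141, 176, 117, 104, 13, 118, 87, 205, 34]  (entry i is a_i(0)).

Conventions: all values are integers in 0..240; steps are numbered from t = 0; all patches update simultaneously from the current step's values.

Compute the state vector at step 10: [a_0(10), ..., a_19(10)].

Simulating step by step:
t=0: [64, 166, 191, 14, 205, 165, 115, 67, 161, 24, 121, 141, 176, 117, 104, 13, 118, 87, 205, 34]
t=1: [103, 133, 89, 39, 59, 132, 183, 120, 125, 62, 185, 173, 122, 181, 166, 52, 182, 141, 72, 63]
t=2: [168, 171, 154, 86, 105, 170, 117, 196, 179, 118, 103, 118, 190, 117, 121, 97, 110, 164, 121, 109]
t=3: [129, 130, 141, 151, 178, 135, 184, 90, 118, 191, 177, 194, 102, 189, 202, 168, 181, 137, 196, 188]
t=4: [181, 177, 170, 150, 112, 166, 110, 157, 183, 97, 109, 89, 163, 98, 71, 123, 112, 166, 88, 90]
t=5: [116, 119, 124, 152, 181, 136, 175, 141, 113, 159, 178, 159, 136, 158, 134, 191, 182, 133, 152, 158]
t=6: [186, 192, 195, 154, 116, 170, 127, 171, 184, 146, 116, 136, 174, 150, 170, 97, 113, 178, 152, 139]
t=7: [105, 97, 87, 144, 186, 131, 177, 119, 109, 155, 187, 179, 120, 147, 134, 167, 179, 113, 150, 171]
t=8: [172, 160, 158, 161, 108, 174, 123, 195, 183, 151, 105, 110, 197, 166, 169, 125, 115, 184, 157, 124]
t=9: [127, 144, 134, 137, 178, 126, 184, 90, 104, 148, 175, 183, 86, 123, 133, 192, 188, 107, 142, 191]
t=10: [180, 159, 180, 173, 118, 182, 111, 155, 178, 161, 119, 101, 151, 194, 173, 92, 100, 175, 167, 97]

Answer: [180, 159, 180, 173, 118, 182, 111, 155, 178, 161, 119, 101, 151, 194, 173, 92, 100, 175, 167, 97]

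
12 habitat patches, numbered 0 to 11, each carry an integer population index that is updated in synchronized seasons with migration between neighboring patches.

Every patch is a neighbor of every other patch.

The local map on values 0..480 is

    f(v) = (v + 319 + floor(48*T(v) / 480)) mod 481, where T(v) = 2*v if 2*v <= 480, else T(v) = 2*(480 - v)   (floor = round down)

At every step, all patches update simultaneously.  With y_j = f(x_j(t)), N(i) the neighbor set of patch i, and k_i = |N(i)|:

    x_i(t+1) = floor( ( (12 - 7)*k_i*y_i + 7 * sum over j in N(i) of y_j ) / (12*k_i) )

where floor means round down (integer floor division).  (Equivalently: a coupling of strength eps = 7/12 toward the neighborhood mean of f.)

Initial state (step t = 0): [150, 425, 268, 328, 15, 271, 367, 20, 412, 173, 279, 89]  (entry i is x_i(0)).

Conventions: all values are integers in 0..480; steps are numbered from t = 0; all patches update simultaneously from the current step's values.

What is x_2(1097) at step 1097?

Simulating step by step:
t=0: [150, 425, 268, 328, 15, 271, 367, 20, 412, 173, 279, 89]
t=1: [143, 236, 190, 208, 259, 191, 219, 261, 232, 153, 194, 291]
t=2: [61, 102, 82, 90, 109, 83, 95, 110, 100, 66, 84, 119]
t=3: [415, 433, 424, 428, 436, 424, 430, 436, 432, 417, 425, 440]
t=4: [272, 277, 275, 276, 278, 275, 276, 278, 277, 272, 275, 279]
t=5: [153, 154, 154, 154, 154, 154, 154, 154, 154, 153, 154, 155]
t=6: [21, 22, 22, 22, 22, 22, 22, 22, 22, 21, 22, 22]
t=7: [344, 344, 344, 344, 344, 344, 344, 344, 344, 344, 344, 344]
t=8: [209, 209, 209, 209, 209, 209, 209, 209, 209, 209, 209, 209]
t=9: [88, 88, 88, 88, 88, 88, 88, 88, 88, 88, 88, 88]
t=10: [424, 424, 424, 424, 424, 424, 424, 424, 424, 424, 424, 424]
t=11: [273, 273, 273, 273, 273, 273, 273, 273, 273, 273, 273, 273]
t=12: [152, 152, 152, 152, 152, 152, 152, 152, 152, 152, 152, 152]
t=13: [20, 20, 20, 20, 20, 20, 20, 20, 20, 20, 20, 20]
t=14: [343, 343, 343, 343, 343, 343, 343, 343, 343, 343, 343, 343]
t=15: [208, 208, 208, 208, 208, 208, 208, 208, 208, 208, 208, 208]
t=16: [87, 87, 87, 87, 87, 87, 87, 87, 87, 87, 87, 87]
t=17: [423, 423, 423, 423, 423, 423, 423, 423, 423, 423, 423, 423]
t=18: [272, 272, 272, 272, 272, 272, 272, 272, 272, 272, 272, 272]
t=19: [151, 151, 151, 151, 151, 151, 151, 151, 151, 151, 151, 151]
t=20: [19, 19, 19, 19, 19, 19, 19, 19, 19, 19, 19, 19]
t=21: [341, 341, 341, 341, 341, 341, 341, 341, 341, 341, 341, 341]
t=22: [206, 206, 206, 206, 206, 206, 206, 206, 206, 206, 206, 206]
t=23: [85, 85, 85, 85, 85, 85, 85, 85, 85, 85, 85, 85]
t=24: [421, 421, 421, 421, 421, 421, 421, 421, 421, 421, 421, 421]
t=25: [270, 270, 270, 270, 270, 270, 270, 270, 270, 270, 270, 270]
t=26: [150, 150, 150, 150, 150, 150, 150, 150, 150, 150, 150, 150]
t=27: [18, 18, 18, 18, 18, 18, 18, 18, 18, 18, 18, 18]
t=28: [340, 340, 340, 340, 340, 340, 340, 340, 340, 340, 340, 340]
t=29: [206, 206, 206, 206, 206, 206, 206, 206, 206, 206, 206, 206]

Answer: x_2(1097) = 150
Key observation: The state at step 22, [206, 206, 206, 206, 206, 206, 206, 206, 206, 206, 206, 206], reappears at step 29: the system is in a cycle of period 7 from step 22 on.  Therefore the state at step 1097 equals the state at step 22 + ((1097 - 22) mod 7) = 26, which is [150, 150, 150, 150, 150, 150, 150, 150, 150, 150, 150, 150].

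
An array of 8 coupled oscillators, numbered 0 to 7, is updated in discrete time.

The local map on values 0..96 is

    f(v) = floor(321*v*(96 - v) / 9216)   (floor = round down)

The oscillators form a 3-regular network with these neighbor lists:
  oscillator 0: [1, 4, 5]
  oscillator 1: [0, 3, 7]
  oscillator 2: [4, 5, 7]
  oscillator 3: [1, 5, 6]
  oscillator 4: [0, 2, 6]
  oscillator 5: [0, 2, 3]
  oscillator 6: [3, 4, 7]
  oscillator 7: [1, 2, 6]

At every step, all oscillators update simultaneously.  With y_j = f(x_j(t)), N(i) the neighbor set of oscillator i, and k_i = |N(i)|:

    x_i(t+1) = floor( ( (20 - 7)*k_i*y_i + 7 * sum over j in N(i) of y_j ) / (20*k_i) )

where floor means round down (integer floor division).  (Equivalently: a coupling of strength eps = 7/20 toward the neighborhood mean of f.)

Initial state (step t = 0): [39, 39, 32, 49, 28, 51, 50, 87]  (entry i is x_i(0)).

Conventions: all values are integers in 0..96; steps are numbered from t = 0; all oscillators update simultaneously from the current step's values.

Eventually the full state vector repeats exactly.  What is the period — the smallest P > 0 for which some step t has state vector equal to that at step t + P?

Simulating step by step:
t=0: [39, 39, 32, 49, 28, 51, 50, 87]
t=1: [75, 71, 66, 79, 69, 77, 72, 44]
t=2: [55, 60, 66, 49, 62, 52, 61, 73]
t=3: [77, 73, 68, 78, 73, 77, 72, 63]
t=4: [51, 57, 63, 50, 58, 51, 59, 68]
t=5: [78, 76, 72, 79, 75, 78, 75, 69]
t=6: [49, 52, 58, 47, 54, 49, 54, 60]
t=7: [79, 78, 76, 79, 78, 79, 77, 75]
t=8: [46, 48, 51, 46, 48, 46, 49, 52]
t=9: [80, 79, 79, 80, 79, 79, 79, 79]
t=10: [44, 45, 46, 44, 45, 45, 45, 46]
t=11: [79, 79, 79, 79, 79, 79, 79, 79]
t=12: [46, 46, 46, 46, 46, 46, 46, 46]
t=13: [80, 80, 80, 80, 80, 80, 80, 80]
t=14: [44, 44, 44, 44, 44, 44, 44, 44]
t=15: [79, 79, 79, 79, 79, 79, 79, 79]

Answer: 4
Key observation: The state at step 11, [79, 79, 79, 79, 79, 79, 79, 79], reappears at step 15 — and no state repeats earlier — so the cycle the system enters has period 4.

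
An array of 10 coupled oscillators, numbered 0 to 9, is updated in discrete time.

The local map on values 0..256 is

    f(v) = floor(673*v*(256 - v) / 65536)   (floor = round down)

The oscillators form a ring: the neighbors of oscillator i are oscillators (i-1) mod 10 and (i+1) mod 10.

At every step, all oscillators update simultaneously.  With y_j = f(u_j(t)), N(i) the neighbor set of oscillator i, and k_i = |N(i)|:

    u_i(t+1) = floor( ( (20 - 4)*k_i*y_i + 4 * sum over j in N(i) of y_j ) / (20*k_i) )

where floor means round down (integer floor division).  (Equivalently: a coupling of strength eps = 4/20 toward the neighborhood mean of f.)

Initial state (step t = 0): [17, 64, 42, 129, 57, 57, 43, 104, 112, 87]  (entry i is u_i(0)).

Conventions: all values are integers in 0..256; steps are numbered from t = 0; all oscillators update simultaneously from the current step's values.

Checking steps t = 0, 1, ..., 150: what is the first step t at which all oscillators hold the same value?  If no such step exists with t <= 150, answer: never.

Answer: never
Key observation: The state at step 6 reappears at step 8 — the system is in a cycle of period 2 from step 6 on.  No step 0..8 is synchronized, and the cycle repeats forever, so no step up to 150 (or ever) has all oscillators equal.

Derivation:
t=0: [17, 64, 42, 129, 57, 57, 43, 104, 112, 87]  (not all equal)
t=1: [60, 114, 103, 155, 121, 113, 103, 155, 163, 140]  (not all equal)
t=2: [129, 160, 161, 160, 166, 164, 161, 159, 156, 160]  (not all equal)
t=3: [165, 158, 157, 156, 153, 154, 156, 158, 159, 158]  (not all equal)
t=4: [155, 158, 159, 160, 160, 160, 160, 159, 158, 158]  (not all equal)
t=5: [159, 159, 158, 157, 157, 157, 157, 158, 158, 159]  (not all equal)
t=6: [158, 158, 158, 159, 159, 159, 159, 159, 158, 158]  (not all equal)
t=7: [159, 159, 158, 158, 158, 158, 158, 158, 158, 159]  (not all equal)
t=8: [158, 158, 158, 159, 159, 159, 159, 159, 158, 158]  (not all equal)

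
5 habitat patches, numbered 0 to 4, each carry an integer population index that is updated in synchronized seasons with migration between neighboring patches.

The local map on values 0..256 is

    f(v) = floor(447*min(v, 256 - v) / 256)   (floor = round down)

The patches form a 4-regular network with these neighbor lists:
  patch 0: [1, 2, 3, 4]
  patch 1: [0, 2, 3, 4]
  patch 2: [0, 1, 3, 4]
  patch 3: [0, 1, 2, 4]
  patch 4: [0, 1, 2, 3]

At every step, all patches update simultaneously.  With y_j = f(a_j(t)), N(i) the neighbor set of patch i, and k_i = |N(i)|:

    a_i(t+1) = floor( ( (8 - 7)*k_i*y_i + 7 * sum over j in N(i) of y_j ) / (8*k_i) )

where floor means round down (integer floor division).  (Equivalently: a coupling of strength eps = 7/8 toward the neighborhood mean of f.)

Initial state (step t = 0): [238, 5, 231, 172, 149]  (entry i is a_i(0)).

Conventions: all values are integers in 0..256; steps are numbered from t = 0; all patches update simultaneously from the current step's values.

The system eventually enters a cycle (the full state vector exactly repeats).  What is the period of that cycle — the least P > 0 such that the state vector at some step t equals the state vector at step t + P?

Answer: 8
Key observation: The state at step 19, [127, 127, 127, 127, 127], reappears at step 27 — and no state repeats earlier — so the cycle the system enters has period 8.

Derivation:
t=0: [238, 5, 231, 172, 149]
t=1: [87, 89, 86, 76, 73]
t=2: [142, 141, 142, 144, 144]
t=3: [197, 197, 197, 197, 197]
t=4: [103, 103, 103, 103, 103]
t=5: [179, 179, 179, 179, 179]
t=6: [134, 134, 134, 134, 134]
t=7: [213, 213, 213, 213, 213]
t=8: [75, 75, 75, 75, 75]
t=9: [130, 130, 130, 130, 130]
t=10: [220, 220, 220, 220, 220]
t=11: [62, 62, 62, 62, 62]
t=12: [108, 108, 108, 108, 108]
t=13: [188, 188, 188, 188, 188]
t=14: [118, 118, 118, 118, 118]
t=15: [206, 206, 206, 206, 206]
t=16: [87, 87, 87, 87, 87]
t=17: [151, 151, 151, 151, 151]
t=18: [183, 183, 183, 183, 183]
t=19: [127, 127, 127, 127, 127]
t=20: [221, 221, 221, 221, 221]
t=21: [61, 61, 61, 61, 61]
t=22: [106, 106, 106, 106, 106]
t=23: [185, 185, 185, 185, 185]
t=24: [123, 123, 123, 123, 123]
t=25: [214, 214, 214, 214, 214]
t=26: [73, 73, 73, 73, 73]
t=27: [127, 127, 127, 127, 127]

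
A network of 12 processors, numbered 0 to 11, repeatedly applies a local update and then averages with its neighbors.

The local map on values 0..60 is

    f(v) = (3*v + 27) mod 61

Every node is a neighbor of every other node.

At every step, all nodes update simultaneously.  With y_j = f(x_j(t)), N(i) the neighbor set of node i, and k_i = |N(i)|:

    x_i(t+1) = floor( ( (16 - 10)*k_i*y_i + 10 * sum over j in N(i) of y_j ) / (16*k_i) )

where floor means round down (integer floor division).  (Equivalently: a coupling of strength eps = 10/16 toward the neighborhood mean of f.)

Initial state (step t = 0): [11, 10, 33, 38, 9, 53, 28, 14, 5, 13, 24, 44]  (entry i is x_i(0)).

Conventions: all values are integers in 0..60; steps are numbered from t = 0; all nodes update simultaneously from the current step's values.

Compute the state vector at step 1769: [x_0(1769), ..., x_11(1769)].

Answer: [18, 18, 18, 23, 18, 18, 18, 18, 15, 18, 13, 13]
Key observation: The state at step 23, [18, 18, 18, 23, 18, 18, 18, 18, 15, 18, 13, 13], reappears at step 24: the system is in a cycle of period 1 from step 23 on.  Therefore the state at step 1769 equals the state at step 23 + ((1769 - 23) mod 1) = 23, which is [18, 18, 18, 23, 18, 18, 18, 18, 15, 18, 13, 13].

Derivation:
t=0: [11, 10, 33, 38, 9, 53, 28, 14, 5, 13, 24, 44]
t=1: [40, 39, 22, 27, 38, 22, 37, 23, 34, 23, 33, 33]
t=2: [23, 22, 25, 30, 21, 25, 20, 26, 18, 26, 17, 17]
t=3: [33, 33, 35, 40, 32, 35, 31, 36, 29, 36, 28, 28]
t=4: [17, 17, 19, 24, 16, 19, 35, 20, 33, 20, 32, 32]
t=5: [16, 16, 18, 23, 15, 18, 14, 19, 12, 19, 11, 11]
t=6: [20, 20, 22, 27, 19, 22, 19, 23, 17, 23, 35, 35]
t=7: [26, 26, 28, 32, 25, 28, 25, 29, 23, 29, 21, 21]
t=8: [40, 40, 42, 27, 39, 42, 39, 43, 37, 43, 35, 35]
t=9: [25, 25, 27, 32, 24, 27, 24, 28, 22, 28, 20, 20]
t=10: [37, 37, 39, 25, 36, 39, 36, 40, 35, 40, 33, 33]
t=11: [17, 17, 18, 25, 16, 18, 16, 19, 15, 19, 13, 13]
t=12: [17, 17, 18, 24, 16, 18, 16, 19, 15, 19, 13, 13]
t=13: [17, 17, 18, 23, 16, 18, 16, 19, 15, 19, 13, 13]
t=14: [17, 17, 17, 22, 16, 17, 16, 18, 15, 18, 13, 13]
t=15: [16, 16, 16, 20, 15, 16, 15, 17, 14, 17, 12, 12]
t=16: [12, 12, 12, 16, 12, 12, 12, 13, 11, 13, 9, 9]
t=17: [12, 12, 12, 16, 12, 12, 12, 13, 30, 13, 28, 28]
t=18: [11, 11, 11, 15, 11, 11, 11, 12, 28, 12, 26, 26]
t=19: [48, 48, 48, 32, 48, 48, 48, 29, 45, 29, 43, 43]
t=20: [44, 44, 44, 29, 44, 44, 44, 45, 41, 45, 39, 39]
t=21: [36, 36, 36, 41, 36, 36, 36, 36, 33, 36, 31, 31]
t=22: [18, 18, 18, 23, 18, 18, 18, 18, 15, 18, 33, 33]
t=23: [18, 18, 18, 23, 18, 18, 18, 18, 15, 18, 13, 13]
t=24: [18, 18, 18, 23, 18, 18, 18, 18, 15, 18, 13, 13]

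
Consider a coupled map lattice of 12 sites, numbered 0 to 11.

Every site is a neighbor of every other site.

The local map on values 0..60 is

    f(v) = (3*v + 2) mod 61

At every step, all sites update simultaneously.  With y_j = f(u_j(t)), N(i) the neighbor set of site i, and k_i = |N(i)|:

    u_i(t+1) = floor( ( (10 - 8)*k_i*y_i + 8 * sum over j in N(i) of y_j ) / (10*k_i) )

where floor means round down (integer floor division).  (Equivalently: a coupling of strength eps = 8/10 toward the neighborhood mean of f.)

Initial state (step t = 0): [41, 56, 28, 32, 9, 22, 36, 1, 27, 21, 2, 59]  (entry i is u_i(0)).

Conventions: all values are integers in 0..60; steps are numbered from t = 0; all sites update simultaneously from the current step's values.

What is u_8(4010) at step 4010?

Answer: u_8(4010) = 57
Key observation: The state at step 3, [40, 40, 40, 40, 40, 40, 40, 40, 40, 40, 40, 40], reappears at step 13: the system is in a cycle of period 10 from step 3 on.  Therefore the state at step 4010 equals the state at step 3 + ((4010 - 3) mod 10) = 10, which is [57, 57, 57, 57, 57, 57, 57, 57, 57, 57, 57, 57].

Derivation:
t=0: [41, 56, 28, 32, 9, 22, 36, 1, 27, 21, 2, 59]
t=1: [21, 27, 24, 26, 25, 22, 27, 22, 24, 21, 22, 28]
t=2: [12, 14, 13, 13, 13, 12, 14, 12, 13, 12, 12, 14]
t=3: [40, 40, 40, 40, 40, 40, 40, 40, 40, 40, 40, 40]
t=4: [0, 0, 0, 0, 0, 0, 0, 0, 0, 0, 0, 0]
t=5: [2, 2, 2, 2, 2, 2, 2, 2, 2, 2, 2, 2]
t=6: [8, 8, 8, 8, 8, 8, 8, 8, 8, 8, 8, 8]
t=7: [26, 26, 26, 26, 26, 26, 26, 26, 26, 26, 26, 26]
t=8: [19, 19, 19, 19, 19, 19, 19, 19, 19, 19, 19, 19]
t=9: [59, 59, 59, 59, 59, 59, 59, 59, 59, 59, 59, 59]
t=10: [57, 57, 57, 57, 57, 57, 57, 57, 57, 57, 57, 57]
t=11: [51, 51, 51, 51, 51, 51, 51, 51, 51, 51, 51, 51]
t=12: [33, 33, 33, 33, 33, 33, 33, 33, 33, 33, 33, 33]
t=13: [40, 40, 40, 40, 40, 40, 40, 40, 40, 40, 40, 40]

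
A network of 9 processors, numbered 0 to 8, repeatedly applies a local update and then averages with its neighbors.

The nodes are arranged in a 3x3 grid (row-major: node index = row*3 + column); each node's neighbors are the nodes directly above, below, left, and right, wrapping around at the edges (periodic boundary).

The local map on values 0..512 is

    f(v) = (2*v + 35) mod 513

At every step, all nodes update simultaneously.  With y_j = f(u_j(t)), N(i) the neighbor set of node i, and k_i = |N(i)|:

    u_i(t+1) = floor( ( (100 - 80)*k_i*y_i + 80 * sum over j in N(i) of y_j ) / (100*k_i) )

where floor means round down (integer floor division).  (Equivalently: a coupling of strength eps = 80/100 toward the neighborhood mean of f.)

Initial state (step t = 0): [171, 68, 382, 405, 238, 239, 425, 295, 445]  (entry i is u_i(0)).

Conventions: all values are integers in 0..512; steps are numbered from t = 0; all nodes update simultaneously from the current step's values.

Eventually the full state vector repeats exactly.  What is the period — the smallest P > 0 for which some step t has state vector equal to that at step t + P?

Simulating step by step:
t=0: [171, 68, 382, 405, 238, 239, 425, 295, 445]
t=1: [307, 291, 249, 318, 225, 308, 321, 315, 236]
t=2: [116, 179, 181, 216, 207, 261, 223, 282, 196]
t=3: [401, 318, 305, 341, 287, 356, 345, 367, 287]
t=4: [206, 193, 188, 214, 189, 152, 218, 163, 186]
t=5: [442, 410, 405, 426, 399, 406, 429, 414, 397]
t=6: [366, 350, 346, 362, 344, 335, 365, 341, 342]
t=7: [237, 220, 217, 230, 214, 213, 232, 218, 213]
t=8: [489, 477, 475, 485, 473, 469, 487, 473, 472]
t=9: [487, 476, 474, 483, 472, 471, 484, 474, 472]
t=10: [483, 475, 474, 480, 472, 470, 482, 473, 472]
t=11: [479, 472, 471, 476, 470, 469, 478, 471, 470]
t=12: [472, 467, 466, 470, 465, 464, 471, 466, 465]
t=13: [460, 456, 455, 458, 454, 454, 459, 455, 454]
t=14: [437, 434, 433, 436, 432, 432, 436, 433, 432]
t=15: [392, 389, 389, 391, 388, 388, 391, 388, 388]
t=16: [302, 300, 300, 302, 299, 299, 302, 299, 299]
t=17: [124, 122, 122, 123, 121, 121, 123, 121, 121]
t=18: [280, 279, 279, 279, 278, 278, 279, 278, 278]
t=19: [80, 79, 79, 79, 78, 78, 79, 78, 78]
t=20: [193, 192, 192, 192, 191, 191, 192, 191, 191]
t=21: [419, 418, 418, 418, 417, 417, 418, 417, 417]
t=22: [358, 357, 357, 357, 356, 356, 357, 356, 356]
t=23: [236, 235, 235, 235, 234, 234, 235, 234, 234]
t=24: [505, 504, 504, 504, 503, 503, 504, 503, 503]
t=25: [17, 16, 16, 16, 15, 15, 16, 15, 15]
t=26: [67, 66, 66, 66, 65, 65, 66, 65, 65]
t=27: [167, 166, 166, 166, 165, 165, 166, 165, 165]
t=28: [367, 366, 366, 366, 365, 365, 366, 365, 365]
t=29: [254, 253, 253, 253, 252, 252, 253, 252, 252]
t=30: [28, 27, 27, 27, 26, 26, 27, 26, 26]
t=31: [89, 88, 88, 88, 87, 87, 88, 87, 87]
t=32: [211, 210, 210, 210, 209, 209, 210, 209, 209]
t=33: [455, 454, 454, 454, 453, 453, 454, 453, 453]
t=34: [430, 429, 429, 429, 428, 428, 429, 428, 428]
t=35: [380, 379, 379, 379, 378, 378, 379, 378, 378]
t=36: [280, 279, 279, 279, 278, 278, 279, 278, 278]

Answer: 18
Key observation: The state at step 18, [280, 279, 279, 279, 278, 278, 279, 278, 278], reappears at step 36 — and no state repeats earlier — so the cycle the system enters has period 18.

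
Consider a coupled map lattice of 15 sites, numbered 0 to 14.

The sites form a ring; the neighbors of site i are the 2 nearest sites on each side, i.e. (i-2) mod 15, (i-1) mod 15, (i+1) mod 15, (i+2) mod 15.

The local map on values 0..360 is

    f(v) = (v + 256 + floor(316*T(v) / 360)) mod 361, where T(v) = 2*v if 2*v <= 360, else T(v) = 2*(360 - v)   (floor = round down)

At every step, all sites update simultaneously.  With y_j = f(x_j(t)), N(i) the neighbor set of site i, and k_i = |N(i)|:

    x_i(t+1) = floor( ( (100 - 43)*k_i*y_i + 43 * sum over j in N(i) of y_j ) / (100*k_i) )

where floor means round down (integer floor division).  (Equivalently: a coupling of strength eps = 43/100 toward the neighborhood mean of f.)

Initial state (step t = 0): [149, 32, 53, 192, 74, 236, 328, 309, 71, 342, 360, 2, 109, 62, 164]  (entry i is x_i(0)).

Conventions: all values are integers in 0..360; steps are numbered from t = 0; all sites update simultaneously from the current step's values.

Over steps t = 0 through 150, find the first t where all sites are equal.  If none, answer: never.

Simulating step by step:
t=0: [149, 32, 53, 192, 74, 236, 328, 309, 71, 342, 360, 2, 109, 62, 164]  (not all equal)
t=1: [259, 272, 105, 100, 129, 272, 248, 272, 169, 249, 232, 232, 210, 156, 294]  (not all equal)
t=2: [310, 289, 220, 212, 251, 299, 327, 328, 350, 341, 313, 309, 146, 291, 278]  (not all equal)
t=3: [305, 280, 306, 143, 293, 268, 285, 278, 269, 274, 285, 292, 298, 303, 309]  (not all equal)
t=4: [297, 305, 297, 297, 304, 315, 313, 317, 319, 316, 311, 306, 301, 298, 297]  (not all equal)
t=5: [301, 298, 300, 299, 296, 291, 289, 287, 286, 288, 291, 295, 298, 300, 300]  (not all equal)
t=6: [299, 300, 300, 301, 303, 306, 307, 309, 309, 308, 306, 304, 301, 300, 300]  (not all equal)
t=7: [300, 300, 299, 298, 297, 295, 294, 293, 293, 294, 295, 297, 298, 299, 300]  (not all equal)
t=8: [300, 300, 300, 301, 302, 303, 304, 304, 304, 304, 303, 302, 301, 300, 300]  (not all equal)
t=9: [300, 299, 299, 299, 298, 297, 297, 297, 297, 297, 297, 298, 299, 299, 299]  (not all equal)
t=10: [300, 300, 300, 301, 301, 301, 301, 302, 302, 301, 301, 301, 301, 300, 300]  (not all equal)
t=11: [300, 299, 299, 299, 299, 298, 298, 298, 298, 298, 298, 299, 299, 299, 299]  (not all equal)
t=12: [300, 300, 300, 301, 301, 301, 301, 301, 301, 301, 301, 301, 301, 300, 300]  (not all equal)
t=13: [300, 299, 299, 299, 299, 299, 299, 299, 299, 299, 299, 299, 299, 299, 299]  (not all equal)
t=14: [300, 300, 300, 301, 301, 301, 301, 301, 301, 301, 301, 301, 301, 300, 300]  (not all equal)

Answer: never
Key observation: The state at step 12 reappears at step 14 — the system is in a cycle of period 2 from step 12 on.  No step 0..14 is synchronized, and the cycle repeats forever, so no step up to 150 (or ever) has all sites equal.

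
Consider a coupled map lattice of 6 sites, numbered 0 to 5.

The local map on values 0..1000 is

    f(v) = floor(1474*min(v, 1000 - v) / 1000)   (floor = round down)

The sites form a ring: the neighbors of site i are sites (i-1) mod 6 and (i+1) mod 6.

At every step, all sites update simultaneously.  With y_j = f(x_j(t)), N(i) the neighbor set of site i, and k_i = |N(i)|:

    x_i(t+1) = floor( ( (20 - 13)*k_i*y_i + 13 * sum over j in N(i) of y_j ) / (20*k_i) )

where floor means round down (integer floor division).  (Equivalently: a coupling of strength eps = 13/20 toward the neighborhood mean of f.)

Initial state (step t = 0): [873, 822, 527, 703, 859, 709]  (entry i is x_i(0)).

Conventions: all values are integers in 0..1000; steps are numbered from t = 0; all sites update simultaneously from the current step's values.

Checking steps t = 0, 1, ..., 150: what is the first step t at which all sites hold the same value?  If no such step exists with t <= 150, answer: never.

Simulating step by step:
t=0: [873, 822, 527, 703, 859, 709]  (not all equal)
t=1: [289, 379, 471, 446, 353, 277]  (not all equal)
t=2: [462, 558, 637, 624, 528, 449]  (not all equal)
t=3: [664, 622, 578, 593, 638, 678]  (not all equal)
t=4: [508, 557, 593, 585, 535, 500]  (not all equal)
t=5: [705, 658, 620, 631, 677, 716]  (not all equal)
t=6: [451, 499, 536, 526, 478, 442]  (not all equal)
t=7: [682, 695, 704, 695, 684, 672]  (not all equal)
t=8: [466, 450, 444, 449, 465, 472]  (not all equal)
t=9: [681, 667, 659, 666, 680, 688]  (not all equal)
t=10: [472, 487, 494, 488, 473, 466]  (not all equal)
t=11: [699, 713, 721, 714, 700, 692]  (not all equal)
t=12: [439, 425, 418, 424, 438, 446]  (not all equal)
t=13: [643, 629, 621, 628, 642, 649]  (not all equal)
t=14: [529, 543, 550, 544, 530, 523]  (not all equal)
t=15: [690, 676, 669, 675, 689, 696]  (not all equal)
t=16: [460, 473, 481, 474, 461, 453]  (not all equal)
t=17: [680, 694, 701, 695, 681, 674]  (not all equal)
t=18: [467, 453, 446, 452, 466, 473]  (not all equal)
t=19: [684, 670, 663, 669, 683, 690]  (not all equal)
t=20: [468, 482, 489, 483, 469, 462]  (not all equal)
t=21: [692, 706, 713, 707, 693, 686]  (not all equal)
t=22: [449, 436, 428, 435, 448, 455]  (not all equal)
t=23: [657, 644, 637, 643, 657, 663]  (not all equal)
t=24: [508, 521, 528, 522, 508, 501]  (not all equal)
t=25: [722, 708, 701, 707, 721, 728]  (not all equal)
t=26: [412, 426, 433, 427, 413, 406]  (not all equal)
t=27: [610, 624, 631, 625, 611, 604]  (not all equal)
t=28: [570, 556, 549, 555, 569, 576]  (not all equal)
t=29: [636, 650, 657, 651, 637, 630]  (not all equal)
t=30: [532, 518, 511, 517, 531, 538]  (not all equal)
t=31: [692, 706, 713, 707, 693, 686]  (not all equal)

Answer: never
Key observation: The state at step 21 reappears at step 31 — the system is in a cycle of period 10 from step 21 on.  No step 0..31 is synchronized, and the cycle repeats forever, so no step up to 150 (or ever) has all sites equal.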